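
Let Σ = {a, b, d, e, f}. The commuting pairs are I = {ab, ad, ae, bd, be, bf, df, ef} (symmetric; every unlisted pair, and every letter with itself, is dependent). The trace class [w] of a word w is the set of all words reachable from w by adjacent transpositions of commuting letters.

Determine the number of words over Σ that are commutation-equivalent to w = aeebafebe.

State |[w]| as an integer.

1260

piece 0:a — minimal
piece 1:e — minimal
piece 2:e rests on {1:e}
piece 3:b — minimal
piece 4:a rests on {0:a}
piece 5:f rests on {4:a}
piece 6:e rests on {2:e}
piece 7:b rests on {3:b}
piece 8:e rests on {6:e}
minimal pieces: {0:a, 1:e, 3:b}
ways to finish when only these pieces remain (= sum over removing one remaining piece with nothing left below it):
  1 left: {5}→1  {7}→1  {8}→1
  2 left: {3,7}→1  {4,5}→1  {5,7}→2  {5,8}→2  {6,8}→1  {7,8}→2
  3 left: {0,4,5}→1  {2,6,8}→1  {3,5,7}→3  {3,7,8}→3  {4,5,7}→3  {4,5,8}→3  {5,6,8}→3  {5,7,8}→6  {6,7,8}→3
  4 left: {0,4,5,7}→4  {0,4,5,8}→4  {1,2,6,8}→1  {2,5,6,8}→4  {2,6,7,8}→4  {3,4,5,7}→6  {3,5,7,8}→12  {3,6,7,8}→6  {4,5,6,8}→6  {4,5,7,8}→12  {5,6,7,8}→12
  5 left: {0,3,4,5,7}→10  {0,4,5,6,8}→10  {0,4,5,7,8}→20  {1,2,5,6,8}→5  {1,2,6,7,8}→5  {2,3,6,7,8}→10  {2,4,5,6,8}→10  {2,5,6,7,8}→20  {3,4,5,7,8}→30  {3,5,6,7,8}→30  {4,5,6,7,8}→30
  6 left: {0,2,4,5,6,8}→20  {0,3,4,5,7,8}→60  {0,4,5,6,7,8}→60  {1,2,3,6,7,8}→15  {1,2,4,5,6,8}→15  {1,2,5,6,7,8}→30  {2,3,5,6,7,8}→60  {2,4,5,6,7,8}→60  {3,4,5,6,7,8}→90
  7 left: {0,1,2,4,5,6,8}→35  {0,2,4,5,6,7,8}→140  {0,3,4,5,6,7,8}→210  {1,2,3,5,6,7,8}→105  {1,2,4,5,6,7,8}→105  {2,3,4,5,6,7,8}→210
  placing 0:a first → 420 extensions
  placing 1:e first → 560 extensions
  placing 3:b first → 280 extensions
total linear extensions = 1260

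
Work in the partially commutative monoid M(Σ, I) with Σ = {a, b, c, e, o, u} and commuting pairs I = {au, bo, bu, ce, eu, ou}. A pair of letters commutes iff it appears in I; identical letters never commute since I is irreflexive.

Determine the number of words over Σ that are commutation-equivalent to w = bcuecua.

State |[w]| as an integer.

9

piece 0:b — minimal
piece 1:c rests on {0:b}
piece 2:u rests on {1:c}
piece 3:e rests on {0:b}
piece 4:c rests on {2:u}
piece 5:u rests on {4:c}
piece 6:a rests on {3:e, 4:c}
minimal pieces: {0:b}
ways to finish when only these pieces remain (= sum over removing one remaining piece with nothing left below it):
  1 left: {5}→1  {6}→1
  2 left: {3,6}→1  {5,6}→2
  3 left: {3,5,6}→3  {4,5,6}→2
  4 left: {2,4,5,6}→2  {3,4,5,6}→5
  5 left: {1,2,4,5,6}→2  {2,3,4,5,6}→7
  placing 0:b first → 9 extensions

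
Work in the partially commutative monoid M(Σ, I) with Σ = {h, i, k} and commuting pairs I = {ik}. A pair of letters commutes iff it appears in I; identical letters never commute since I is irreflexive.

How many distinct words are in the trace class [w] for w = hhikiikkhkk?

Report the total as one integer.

0(h) covers ∅
1(h) covers 0:h
2(i) covers 1:h
3(k) covers 1:h
4(i) covers 2:i
5(i) covers 4:i
6(k) covers 3:k
7(k) covers 6:k
8(h) covers 5:i, 7:k
9(k) covers 8:h
10(k) covers 9:k
floor of heap: 0:h
completions by unplaced set U, small U first (add the entries for U minus each lowest piece of U):
  |U|=1: {10}:1
  |U|=2: {9,10}:1
  |U|=3: {8,9,10}:1
  |U|=4: {5,8,9,10}:1  {7,8,9,10}:1
  |U|=5: {4,5,8,9,10}:1  {5,7,8,9,10}:2  {6,7,8,9,10}:1
  |U|=6: {2,4,5,8,9,10}:1  {3,6,7,8,9,10}:1  {4,5,7,8,9,10}:3  {5,6,7,8,9,10}:3
  |U|=7: {2,4,5,7,8,9,10}:4  {3,5,6,7,8,9,10}:4  {4,5,6,7,8,9,10}:6
  |U|=8: {2,4,5,6,7,8,9,10}:10  {3,4,5,6,7,8,9,10}:10
  |U|=9: {2,3,4,5,6,7,8,9,10}:20
  start at 0(h): 20

20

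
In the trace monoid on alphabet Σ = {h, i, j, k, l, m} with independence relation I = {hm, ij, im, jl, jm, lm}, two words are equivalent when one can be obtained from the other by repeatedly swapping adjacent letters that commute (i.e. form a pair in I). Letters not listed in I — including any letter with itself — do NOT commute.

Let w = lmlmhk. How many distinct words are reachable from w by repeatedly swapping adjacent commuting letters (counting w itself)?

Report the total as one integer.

#0=l has no predecessor
#1=m has no predecessor
#2=l depends on [0:l]
#3=m depends on [1:m]
#4=h depends on [2:l]
#5=k depends on [3:m, 4:h]
sources: [0:l, 1:m]
N(rest) = Σ N(rest − s) over sources s of rest; N(one piece) = 1:
  size 1 → [5]=1
  size 2 → [3,5]=1  [4,5]=1
  size 3 → [1,3,5]=1  [2,4,5]=1  [3,4,5]=2
  size 4 → [0,2,4,5]=1  [1,3,4,5]=3  [2,3,4,5]=3
  first=0(l) contributes 6
  first=1(m) contributes 4
|[w]| = 10

10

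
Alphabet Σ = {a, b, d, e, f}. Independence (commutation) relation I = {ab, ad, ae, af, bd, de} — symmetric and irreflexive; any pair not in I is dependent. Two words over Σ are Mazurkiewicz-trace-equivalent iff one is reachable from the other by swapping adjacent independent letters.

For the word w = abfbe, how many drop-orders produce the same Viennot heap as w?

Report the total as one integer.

0(a) covers ∅
1(b) covers ∅
2(f) covers 1:b
3(b) covers 2:f
4(e) covers 3:b
floor of heap: 0:a, 1:b
completions by unplaced set U, small U first (add the entries for U minus each lowest piece of U):
  |U|=1: {0}:1  {4}:1
  |U|=2: {0,4}:2  {3,4}:1
  |U|=3: {0,3,4}:3  {2,3,4}:1
  start at 0(a): 1
  start at 1(b): 4
sum over floor = 5

5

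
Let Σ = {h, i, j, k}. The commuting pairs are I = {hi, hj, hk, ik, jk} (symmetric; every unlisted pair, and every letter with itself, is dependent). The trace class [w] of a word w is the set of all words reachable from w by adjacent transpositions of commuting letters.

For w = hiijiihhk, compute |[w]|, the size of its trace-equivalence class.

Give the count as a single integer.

504

0(h) covers ∅
1(i) covers ∅
2(i) covers 1:i
3(j) covers 2:i
4(i) covers 3:j
5(i) covers 4:i
6(h) covers 0:h
7(h) covers 6:h
8(k) covers ∅
floor of heap: 0:h, 1:i, 8:k
completions by unplaced set U, small U first (add the entries for U minus each lowest piece of U):
  |U|=1: {5}:1  {7}:1  {8}:1
  |U|=2: {4,5}:1  {5,7}:2  {5,8}:2  {6,7}:1  {7,8}:2
  |U|=3: {0,6,7}:1  {3,4,5}:1  {4,5,7}:3  {4,5,8}:3  {5,6,7}:3  {5,7,8}:6  {6,7,8}:3
  |U|=4: {0,5,6,7}:4  {0,6,7,8}:4  {2,3,4,5}:1  {3,4,5,7}:4  {3,4,5,8}:4  {4,5,6,7}:6  {4,5,7,8}:12  {5,6,7,8}:12
  |U|=5: {0,4,5,6,7}:10  {0,5,6,7,8}:20  {1,2,3,4,5}:1  {2,3,4,5,7}:5  {2,3,4,5,8}:5  {3,4,5,6,7}:10  {3,4,5,7,8}:20  {4,5,6,7,8}:30
  |U|=6: {0,3,4,5,6,7}:20  {0,4,5,6,7,8}:60  {1,2,3,4,5,7}:6  {1,2,3,4,5,8}:6  {2,3,4,5,6,7}:15  {2,3,4,5,7,8}:30  {3,4,5,6,7,8}:60
  |U|=7: {0,2,3,4,5,6,7}:35  {0,3,4,5,6,7,8}:140  {1,2,3,4,5,6,7}:21  {1,2,3,4,5,7,8}:42  {2,3,4,5,6,7,8}:105
  start at 0(h): 168
  start at 1(i): 280
  start at 8(k): 56
sum over floor = 504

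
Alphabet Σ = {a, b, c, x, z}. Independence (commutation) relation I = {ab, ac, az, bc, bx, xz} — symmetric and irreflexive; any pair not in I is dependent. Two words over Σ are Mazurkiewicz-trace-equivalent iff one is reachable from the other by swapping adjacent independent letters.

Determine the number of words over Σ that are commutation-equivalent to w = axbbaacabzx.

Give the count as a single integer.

0(a) covers ∅
1(x) covers 0:a
2(b) covers ∅
3(b) covers 2:b
4(a) covers 1:x
5(a) covers 4:a
6(c) covers 1:x
7(a) covers 5:a
8(b) covers 3:b
9(z) covers 6:c, 8:b
10(x) covers 6:c, 7:a
floor of heap: 0:a, 2:b
completions by unplaced set U, small U first (add the entries for U minus each lowest piece of U):
  |U|=1: {9}:1  {10}:1
  |U|=2: {7,10}:1  {8,9}:1  {9,10}:2
  |U|=3: {3,8,9}:1  {5,7,10}:1  {6,9,10}:2  {7,9,10}:3  {8,9,10}:3
  |U|=4: {2,3,8,9}:1  {3,8,9,10}:4  {4,5,7,10}:1  {5,7,9,10}:4  {6,7,9,10}:5  {6,8,9,10}:5  {7,8,9,10}:6
  |U|=5: {2,3,8,9,10}:5  {3,6,8,9,10}:9  {3,7,8,9,10}:10  {4,5,7,9,10}:5  {5,6,7,9,10}:9  {5,7,8,9,10}:10  {6,7,8,9,10}:16
  |U|=6: {2,3,6,8,9,10}:14  {2,3,7,8,9,10}:15  {3,5,7,8,9,10}:20  {3,6,7,8,9,10}:35  {4,5,6,7,9,10}:14  {4,5,7,8,9,10}:15  {5,6,7,8,9,10}:35
  |U|=7: {1,4,5,6,7,9,10}:14  {2,3,5,7,8,9,10}:35  {2,3,6,7,8,9,10}:64  {3,4,5,7,8,9,10}:35  {3,5,6,7,8,9,10}:90  {4,5,6,7,8,9,10}:64
  |U|=8: {0,1,4,5,6,7,9,10}:14  {1,4,5,6,7,8,9,10}:78  {2,3,4,5,7,8,9,10}:70  {2,3,5,6,7,8,9,10}:189  {3,4,5,6,7,8,9,10}:189
  |U|=9: {0,1,4,5,6,7,8,9,10}:92  {1,3,4,5,6,7,8,9,10}:267  {2,3,4,5,6,7,8,9,10}:448
  start at 0(a): 715
  start at 2(b): 359
sum over floor = 1074

1074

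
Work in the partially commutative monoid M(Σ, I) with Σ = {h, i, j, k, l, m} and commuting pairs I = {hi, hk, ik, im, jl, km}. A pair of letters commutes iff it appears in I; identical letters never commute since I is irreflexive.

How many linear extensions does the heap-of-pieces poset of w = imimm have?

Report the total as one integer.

#0=i has no predecessor
#1=m has no predecessor
#2=i depends on [0:i]
#3=m depends on [1:m]
#4=m depends on [3:m]
sources: [0:i, 1:m]
N(rest) = Σ N(rest − s) over sources s of rest; N(one piece) = 1:
  size 1 → [2]=1  [4]=1
  size 2 → [0,2]=1  [2,4]=2  [3,4]=1
  size 3 → [0,2,4]=3  [1,3,4]=1  [2,3,4]=3
  first=0(i) contributes 4
  first=1(m) contributes 6
|[w]| = 10

10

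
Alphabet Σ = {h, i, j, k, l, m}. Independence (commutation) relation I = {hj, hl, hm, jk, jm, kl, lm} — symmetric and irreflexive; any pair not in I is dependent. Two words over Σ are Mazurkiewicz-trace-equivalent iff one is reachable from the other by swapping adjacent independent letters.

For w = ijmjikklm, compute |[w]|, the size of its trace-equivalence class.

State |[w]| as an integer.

12

drop 0:i onto floor
drop 1:j onto {0:i}
drop 2:m onto {0:i}
drop 3:j onto {1:j}
drop 4:i onto {2:m, 3:j}
drop 5:k onto {4:i}
drop 6:k onto {5:k}
drop 7:l onto {4:i}
drop 8:m onto {6:k}
ground layer = {0:i}
drop-orders for the pieces not yet dropped (sum over which currently-grounded one goes next):
  1 to go: {7} 1  {8} 1
  2 to go: {6,8} 1  {7,8} 2
  3 to go: {5,6,8} 1  {6,7,8} 3
  4 to go: {5,6,7,8} 4
  5 to go: {4,5,6,7,8} 4
  6 to go: {2,4,5,6,7,8} 4  {3,4,5,6,7,8} 4
  7 to go: {1,3,4,5,6,7,8} 4  {2,3,4,5,6,7,8} 8
  if 0:i drops first: 12 orders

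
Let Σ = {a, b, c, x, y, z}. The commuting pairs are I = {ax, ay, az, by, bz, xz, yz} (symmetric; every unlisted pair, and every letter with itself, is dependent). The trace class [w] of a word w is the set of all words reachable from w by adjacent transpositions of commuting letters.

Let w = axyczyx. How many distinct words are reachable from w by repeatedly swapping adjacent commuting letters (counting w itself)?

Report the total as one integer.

9

drop 0:a onto floor
drop 1:x onto floor
drop 2:y onto {1:x}
drop 3:c onto {0:a, 2:y}
drop 4:z onto {3:c}
drop 5:y onto {3:c}
drop 6:x onto {5:y}
ground layer = {0:a, 1:x}
drop-orders for the pieces not yet dropped (sum over which currently-grounded one goes next):
  1 to go: {4} 1  {6} 1
  2 to go: {4,6} 2  {5,6} 1
  3 to go: {4,5,6} 3
  4 to go: {3,4,5,6} 3
  5 to go: {0,3,4,5,6} 3  {2,3,4,5,6} 3
  if 0:a drops first: 3 orders
  if 1:x drops first: 6 orders
heap linearizations: 9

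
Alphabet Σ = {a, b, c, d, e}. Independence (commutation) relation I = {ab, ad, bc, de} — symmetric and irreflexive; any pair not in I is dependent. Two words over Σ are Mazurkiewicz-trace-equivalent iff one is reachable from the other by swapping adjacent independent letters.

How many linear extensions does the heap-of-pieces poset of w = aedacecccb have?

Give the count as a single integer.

#0=a has no predecessor
#1=e depends on [0:a]
#2=d has no predecessor
#3=a depends on [1:e]
#4=c depends on [2:d, 3:a]
#5=e depends on [4:c]
#6=c depends on [5:e]
#7=c depends on [6:c]
#8=c depends on [7:c]
#9=b depends on [5:e]
sources: [0:a, 2:d]
N(rest) = Σ N(rest − s) over sources s of rest; N(one piece) = 1:
  size 1 → [8]=1  [9]=1
  size 2 → [7,8]=1  [8,9]=2
  size 3 → [6,7,8]=1  [7,8,9]=3
  size 4 → [6,7,8,9]=4
  size 5 → [5,6,7,8,9]=4
  size 6 → [4,5,6,7,8,9]=4
  size 7 → [2,4,5,6,7,8,9]=4  [3,4,5,6,7,8,9]=4
  size 8 → [1,3,4,5,6,7,8,9]=4  [2,3,4,5,6,7,8,9]=8
  first=0(a) contributes 12
  first=2(d) contributes 4
|[w]| = 16

16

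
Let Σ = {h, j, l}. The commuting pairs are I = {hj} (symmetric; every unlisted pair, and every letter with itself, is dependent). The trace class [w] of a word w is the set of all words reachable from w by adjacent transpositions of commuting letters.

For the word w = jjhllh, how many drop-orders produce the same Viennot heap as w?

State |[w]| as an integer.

piece 0:j — minimal
piece 1:j rests on {0:j}
piece 2:h — minimal
piece 3:l rests on {1:j, 2:h}
piece 4:l rests on {3:l}
piece 5:h rests on {4:l}
minimal pieces: {0:j, 2:h}
ways to finish when only these pieces remain (= sum over removing one remaining piece with nothing left below it):
  1 left: {5}→1
  2 left: {4,5}→1
  3 left: {3,4,5}→1
  4 left: {1,3,4,5}→1  {2,3,4,5}→1
  placing 0:j first → 2 extensions
  placing 2:h first → 1 extensions
total linear extensions = 3

3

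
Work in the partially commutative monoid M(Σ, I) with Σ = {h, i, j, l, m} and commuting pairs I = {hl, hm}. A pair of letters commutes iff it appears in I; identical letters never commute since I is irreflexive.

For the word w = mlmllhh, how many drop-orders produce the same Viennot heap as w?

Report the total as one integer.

21

0(m) covers ∅
1(l) covers 0:m
2(m) covers 1:l
3(l) covers 2:m
4(l) covers 3:l
5(h) covers ∅
6(h) covers 5:h
floor of heap: 0:m, 5:h
completions by unplaced set U, small U first (add the entries for U minus each lowest piece of U):
  |U|=1: {4}:1  {6}:1
  |U|=2: {3,4}:1  {4,6}:2  {5,6}:1
  |U|=3: {2,3,4}:1  {3,4,6}:3  {4,5,6}:3
  |U|=4: {1,2,3,4}:1  {2,3,4,6}:4  {3,4,5,6}:6
  |U|=5: {0,1,2,3,4}:1  {1,2,3,4,6}:5  {2,3,4,5,6}:10
  start at 0(m): 15
  start at 5(h): 6
sum over floor = 21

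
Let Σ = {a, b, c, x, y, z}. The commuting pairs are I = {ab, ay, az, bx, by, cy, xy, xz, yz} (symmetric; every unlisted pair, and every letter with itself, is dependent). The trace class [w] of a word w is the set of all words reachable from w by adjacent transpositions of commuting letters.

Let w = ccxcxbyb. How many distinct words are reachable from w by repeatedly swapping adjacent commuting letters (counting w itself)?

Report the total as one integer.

24

piece 0:c — minimal
piece 1:c rests on {0:c}
piece 2:x rests on {1:c}
piece 3:c rests on {2:x}
piece 4:x rests on {3:c}
piece 5:b rests on {3:c}
piece 6:y — minimal
piece 7:b rests on {5:b}
minimal pieces: {0:c, 6:y}
ways to finish when only these pieces remain (= sum over removing one remaining piece with nothing left below it):
  1 left: {4}→1  {6}→1  {7}→1
  2 left: {4,6}→2  {4,7}→2  {5,7}→1  {6,7}→2
  3 left: {4,5,7}→3  {4,6,7}→6  {5,6,7}→3
  4 left: {3,4,5,7}→3  {4,5,6,7}→12
  5 left: {2,3,4,5,7}→3  {3,4,5,6,7}→15
  6 left: {1,2,3,4,5,7}→3  {2,3,4,5,6,7}→18
  placing 0:c first → 21 extensions
  placing 6:y first → 3 extensions
total linear extensions = 24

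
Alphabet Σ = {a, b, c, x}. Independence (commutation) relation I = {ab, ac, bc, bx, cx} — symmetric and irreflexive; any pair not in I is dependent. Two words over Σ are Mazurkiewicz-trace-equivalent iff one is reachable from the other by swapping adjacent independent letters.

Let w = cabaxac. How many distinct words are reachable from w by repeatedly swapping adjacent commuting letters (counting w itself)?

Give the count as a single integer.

105

piece 0:c — minimal
piece 1:a — minimal
piece 2:b — minimal
piece 3:a rests on {1:a}
piece 4:x rests on {3:a}
piece 5:a rests on {4:x}
piece 6:c rests on {0:c}
minimal pieces: {0:c, 1:a, 2:b}
ways to finish when only these pieces remain (= sum over removing one remaining piece with nothing left below it):
  1 left: {2}→1  {5}→1  {6}→1
  2 left: {0,6}→1  {2,5}→2  {2,6}→2  {4,5}→1  {5,6}→2
  3 left: {0,2,6}→3  {0,5,6}→3  {2,4,5}→3  {2,5,6}→6  {3,4,5}→1  {4,5,6}→3
  4 left: {0,2,5,6}→12  {0,4,5,6}→6  {1,3,4,5}→1  {2,3,4,5}→4  {2,4,5,6}→12  {3,4,5,6}→4
  5 left: {0,2,4,5,6}→30  {0,3,4,5,6}→10  {1,2,3,4,5}→5  {1,3,4,5,6}→5  {2,3,4,5,6}→20
  placing 0:c first → 30 extensions
  placing 1:a first → 60 extensions
  placing 2:b first → 15 extensions
total linear extensions = 105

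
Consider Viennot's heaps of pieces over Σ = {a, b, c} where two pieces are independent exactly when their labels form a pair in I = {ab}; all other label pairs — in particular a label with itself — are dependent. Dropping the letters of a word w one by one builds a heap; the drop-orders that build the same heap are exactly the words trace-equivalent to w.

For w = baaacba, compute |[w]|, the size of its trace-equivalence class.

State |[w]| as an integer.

#0=b has no predecessor
#1=a has no predecessor
#2=a depends on [1:a]
#3=a depends on [2:a]
#4=c depends on [0:b, 3:a]
#5=b depends on [4:c]
#6=a depends on [4:c]
sources: [0:b, 1:a]
N(rest) = Σ N(rest − s) over sources s of rest; N(one piece) = 1:
  size 1 → [5]=1  [6]=1
  size 2 → [5,6]=2
  size 3 → [4,5,6]=2
  size 4 → [0,4,5,6]=2  [3,4,5,6]=2
  size 5 → [0,3,4,5,6]=4  [2,3,4,5,6]=2
  first=0(b) contributes 2
  first=1(a) contributes 6
|[w]| = 8

8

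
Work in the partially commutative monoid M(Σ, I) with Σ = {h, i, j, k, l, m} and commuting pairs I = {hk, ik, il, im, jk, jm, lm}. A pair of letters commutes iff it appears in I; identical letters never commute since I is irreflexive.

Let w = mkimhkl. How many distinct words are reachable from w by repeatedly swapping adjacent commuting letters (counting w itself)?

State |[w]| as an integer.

piece 0:m — minimal
piece 1:k rests on {0:m}
piece 2:i — minimal
piece 3:m rests on {1:k}
piece 4:h rests on {2:i, 3:m}
piece 5:k rests on {3:m}
piece 6:l rests on {4:h, 5:k}
minimal pieces: {0:m, 2:i}
ways to finish when only these pieces remain (= sum over removing one remaining piece with nothing left below it):
  1 left: {6}→1
  2 left: {4,6}→1  {5,6}→1
  3 left: {2,4,6}→1  {4,5,6}→2
  4 left: {2,4,5,6}→3  {3,4,5,6}→2
  5 left: {1,3,4,5,6}→2  {2,3,4,5,6}→5
  placing 0:m first → 7 extensions
  placing 2:i first → 2 extensions
total linear extensions = 9

9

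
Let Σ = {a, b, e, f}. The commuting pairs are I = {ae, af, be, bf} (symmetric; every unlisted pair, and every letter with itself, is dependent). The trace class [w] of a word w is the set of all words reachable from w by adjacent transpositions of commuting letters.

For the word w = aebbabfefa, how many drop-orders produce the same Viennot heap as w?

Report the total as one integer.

210

piece 0:a — minimal
piece 1:e — minimal
piece 2:b rests on {0:a}
piece 3:b rests on {2:b}
piece 4:a rests on {3:b}
piece 5:b rests on {4:a}
piece 6:f rests on {1:e}
piece 7:e rests on {6:f}
piece 8:f rests on {7:e}
piece 9:a rests on {5:b}
minimal pieces: {0:a, 1:e}
ways to finish when only these pieces remain (= sum over removing one remaining piece with nothing left below it):
  1 left: {8}→1  {9}→1
  2 left: {5,9}→1  {7,8}→1  {8,9}→2
  3 left: {4,5,9}→1  {5,8,9}→3  {6,7,8}→1  {7,8,9}→3
  4 left: {1,6,7,8}→1  {3,4,5,9}→1  {4,5,8,9}→4  {5,7,8,9}→6  {6,7,8,9}→4
  5 left: {1,6,7,8,9}→5  {2,3,4,5,9}→1  {3,4,5,8,9}→5  {4,5,7,8,9}→10  {5,6,7,8,9}→10
  6 left: {0,2,3,4,5,9}→1  {1,5,6,7,8,9}→15  {2,3,4,5,8,9}→6  {3,4,5,7,8,9}→15  {4,5,6,7,8,9}→20
  7 left: {0,2,3,4,5,8,9}→7  {1,4,5,6,7,8,9}→35  {2,3,4,5,7,8,9}→21  {3,4,5,6,7,8,9}→35
  8 left: {0,2,3,4,5,7,8,9}→28  {1,3,4,5,6,7,8,9}→70  {2,3,4,5,6,7,8,9}→56
  placing 0:a first → 126 extensions
  placing 1:e first → 84 extensions
total linear extensions = 210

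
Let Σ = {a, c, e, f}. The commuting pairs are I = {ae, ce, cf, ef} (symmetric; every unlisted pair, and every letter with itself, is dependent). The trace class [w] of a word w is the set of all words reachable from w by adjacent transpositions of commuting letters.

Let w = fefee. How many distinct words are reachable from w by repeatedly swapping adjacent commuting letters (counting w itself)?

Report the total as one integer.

drop 0:f onto floor
drop 1:e onto floor
drop 2:f onto {0:f}
drop 3:e onto {1:e}
drop 4:e onto {3:e}
ground layer = {0:f, 1:e}
drop-orders for the pieces not yet dropped (sum over which currently-grounded one goes next):
  1 to go: {2} 1  {4} 1
  2 to go: {0,2} 1  {2,4} 2  {3,4} 1
  3 to go: {0,2,4} 3  {1,3,4} 1  {2,3,4} 3
  if 0:f drops first: 4 orders
  if 1:e drops first: 6 orders
heap linearizations: 10

10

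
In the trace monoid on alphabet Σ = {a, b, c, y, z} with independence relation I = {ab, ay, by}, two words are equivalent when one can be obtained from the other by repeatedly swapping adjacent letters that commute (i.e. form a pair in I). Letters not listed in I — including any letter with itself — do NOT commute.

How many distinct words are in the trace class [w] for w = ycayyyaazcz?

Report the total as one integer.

0(y) covers ∅
1(c) covers 0:y
2(a) covers 1:c
3(y) covers 1:c
4(y) covers 3:y
5(y) covers 4:y
6(a) covers 2:a
7(a) covers 6:a
8(z) covers 5:y, 7:a
9(c) covers 8:z
10(z) covers 9:c
floor of heap: 0:y
completions by unplaced set U, small U first (add the entries for U minus each lowest piece of U):
  |U|=1: {10}:1
  |U|=2: {9,10}:1
  |U|=3: {8,9,10}:1
  |U|=4: {5,8,9,10}:1  {7,8,9,10}:1
  |U|=5: {4,5,8,9,10}:1  {5,7,8,9,10}:2  {6,7,8,9,10}:1
  |U|=6: {2,6,7,8,9,10}:1  {3,4,5,8,9,10}:1  {4,5,7,8,9,10}:3  {5,6,7,8,9,10}:3
  |U|=7: {2,5,6,7,8,9,10}:4  {3,4,5,7,8,9,10}:4  {4,5,6,7,8,9,10}:6
  |U|=8: {2,4,5,6,7,8,9,10}:10  {3,4,5,6,7,8,9,10}:10
  |U|=9: {2,3,4,5,6,7,8,9,10}:20
  start at 0(y): 20

20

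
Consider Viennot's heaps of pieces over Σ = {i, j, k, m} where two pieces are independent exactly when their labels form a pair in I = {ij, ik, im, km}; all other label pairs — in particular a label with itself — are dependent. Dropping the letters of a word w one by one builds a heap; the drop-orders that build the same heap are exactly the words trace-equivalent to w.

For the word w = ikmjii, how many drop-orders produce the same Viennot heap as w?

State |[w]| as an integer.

0(i) covers ∅
1(k) covers ∅
2(m) covers ∅
3(j) covers 1:k, 2:m
4(i) covers 0:i
5(i) covers 4:i
floor of heap: 0:i, 1:k, 2:m
completions by unplaced set U, small U first (add the entries for U minus each lowest piece of U):
  |U|=1: {3}:1  {5}:1
  |U|=2: {1,3}:1  {2,3}:1  {3,5}:2  {4,5}:1
  |U|=3: {0,4,5}:1  {1,2,3}:2  {1,3,5}:3  {2,3,5}:3  {3,4,5}:3
  |U|=4: {0,3,4,5}:4  {1,2,3,5}:8  {1,3,4,5}:6  {2,3,4,5}:6
  start at 0(i): 20
  start at 1(k): 10
  start at 2(m): 10
sum over floor = 40

40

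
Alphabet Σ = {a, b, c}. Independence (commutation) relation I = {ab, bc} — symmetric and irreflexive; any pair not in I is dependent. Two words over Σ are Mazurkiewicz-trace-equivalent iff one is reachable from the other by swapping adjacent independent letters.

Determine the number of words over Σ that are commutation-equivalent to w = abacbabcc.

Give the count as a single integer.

84

#0=a has no predecessor
#1=b has no predecessor
#2=a depends on [0:a]
#3=c depends on [2:a]
#4=b depends on [1:b]
#5=a depends on [3:c]
#6=b depends on [4:b]
#7=c depends on [5:a]
#8=c depends on [7:c]
sources: [0:a, 1:b]
N(rest) = Σ N(rest − s) over sources s of rest; N(one piece) = 1:
  size 1 → [6]=1  [8]=1
  size 2 → [4,6]=1  [6,8]=2  [7,8]=1
  size 3 → [1,4,6]=1  [4,6,8]=3  [5,7,8]=1  [6,7,8]=3
  size 4 → [1,4,6,8]=4  [3,5,7,8]=1  [4,6,7,8]=6  [5,6,7,8]=4
  size 5 → [1,4,6,7,8]=10  [2,3,5,7,8]=1  [3,5,6,7,8]=5  [4,5,6,7,8]=10
  size 6 → [0,2,3,5,7,8]=1  [1,4,5,6,7,8]=20  [2,3,5,6,7,8]=6  [3,4,5,6,7,8]=15
  size 7 → [0,2,3,5,6,7,8]=7  [1,3,4,5,6,7,8]=35  [2,3,4,5,6,7,8]=21
  first=0(a) contributes 56
  first=1(b) contributes 28
|[w]| = 84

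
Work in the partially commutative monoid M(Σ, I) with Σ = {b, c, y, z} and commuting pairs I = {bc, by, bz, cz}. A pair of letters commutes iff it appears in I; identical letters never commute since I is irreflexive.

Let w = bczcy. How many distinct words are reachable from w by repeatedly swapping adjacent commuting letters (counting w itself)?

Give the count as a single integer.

0(b) covers ∅
1(c) covers ∅
2(z) covers ∅
3(c) covers 1:c
4(y) covers 2:z, 3:c
floor of heap: 0:b, 1:c, 2:z
completions by unplaced set U, small U first (add the entries for U minus each lowest piece of U):
  |U|=1: {0}:1  {4}:1
  |U|=2: {0,4}:2  {2,4}:1  {3,4}:1
  |U|=3: {0,2,4}:3  {0,3,4}:3  {1,3,4}:1  {2,3,4}:2
  start at 0(b): 3
  start at 1(c): 8
  start at 2(z): 4
sum over floor = 15

15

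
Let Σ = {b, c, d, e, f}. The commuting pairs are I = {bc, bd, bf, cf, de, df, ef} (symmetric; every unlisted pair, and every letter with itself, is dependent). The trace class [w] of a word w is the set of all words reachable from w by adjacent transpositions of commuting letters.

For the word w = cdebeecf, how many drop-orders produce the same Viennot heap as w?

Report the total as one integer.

piece 0:c — minimal
piece 1:d rests on {0:c}
piece 2:e rests on {0:c}
piece 3:b rests on {2:e}
piece 4:e rests on {3:b}
piece 5:e rests on {4:e}
piece 6:c rests on {1:d, 5:e}
piece 7:f — minimal
minimal pieces: {0:c, 7:f}
ways to finish when only these pieces remain (= sum over removing one remaining piece with nothing left below it):
  1 left: {6}→1  {7}→1
  2 left: {1,6}→1  {5,6}→1  {6,7}→2
  3 left: {1,5,6}→2  {1,6,7}→3  {4,5,6}→1  {5,6,7}→3
  4 left: {1,4,5,6}→3  {1,5,6,7}→8  {3,4,5,6}→1  {4,5,6,7}→4
  5 left: {1,3,4,5,6}→4  {1,4,5,6,7}→15  {2,3,4,5,6}→1  {3,4,5,6,7}→5
  6 left: {1,2,3,4,5,6}→5  {1,3,4,5,6,7}→24  {2,3,4,5,6,7}→6
  placing 0:c first → 35 extensions
  placing 7:f first → 5 extensions
total linear extensions = 40

40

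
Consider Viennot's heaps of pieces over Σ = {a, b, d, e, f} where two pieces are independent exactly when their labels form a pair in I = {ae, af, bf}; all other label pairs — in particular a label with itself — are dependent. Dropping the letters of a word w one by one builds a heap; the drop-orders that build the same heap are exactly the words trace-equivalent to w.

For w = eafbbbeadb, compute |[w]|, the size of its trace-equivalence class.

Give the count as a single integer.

piece 0:e — minimal
piece 1:a — minimal
piece 2:f rests on {0:e}
piece 3:b rests on {0:e, 1:a}
piece 4:b rests on {3:b}
piece 5:b rests on {4:b}
piece 6:e rests on {2:f, 5:b}
piece 7:a rests on {5:b}
piece 8:d rests on {6:e, 7:a}
piece 9:b rests on {8:d}
minimal pieces: {0:e, 1:a}
ways to finish when only these pieces remain (= sum over removing one remaining piece with nothing left below it):
  1 left: {9}→1
  2 left: {8,9}→1
  3 left: {6,8,9}→1  {7,8,9}→1
  4 left: {2,6,8,9}→1  {6,7,8,9}→2
  5 left: {2,6,7,8,9}→3  {5,6,7,8,9}→2
  6 left: {2,5,6,7,8,9}→5  {4,5,6,7,8,9}→2
  7 left: {2,4,5,6,7,8,9}→7  {3,4,5,6,7,8,9}→2
  8 left: {1,3,4,5,6,7,8,9}→2  {2,3,4,5,6,7,8,9}→9
  placing 0:e first → 11 extensions
  placing 1:a first → 9 extensions
total linear extensions = 20

20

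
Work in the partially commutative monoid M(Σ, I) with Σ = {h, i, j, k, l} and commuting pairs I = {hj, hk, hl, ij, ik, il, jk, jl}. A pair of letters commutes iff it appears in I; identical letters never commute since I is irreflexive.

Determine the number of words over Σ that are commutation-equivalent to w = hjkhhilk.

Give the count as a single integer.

#0=h has no predecessor
#1=j has no predecessor
#2=k has no predecessor
#3=h depends on [0:h]
#4=h depends on [3:h]
#5=i depends on [4:h]
#6=l depends on [2:k]
#7=k depends on [6:l]
sources: [0:h, 1:j, 2:k]
N(rest) = Σ N(rest − s) over sources s of rest; N(one piece) = 1:
  size 1 → [1]=1  [5]=1  [7]=1
  size 2 → [1,5]=2  [1,7]=2  [4,5]=1  [5,7]=2  [6,7]=1
  size 3 → [1,4,5]=3  [1,5,7]=6  [1,6,7]=3  [2,6,7]=1  [3,4,5]=1  [4,5,7]=3  [5,6,7]=3
  size 4 → [0,3,4,5]=1  [1,2,6,7]=4  [1,3,4,5]=4  [1,4,5,7]=12  [1,5,6,7]=12  [2,5,6,7]=4  [3,4,5,7]=4  [4,5,6,7]=6
  size 5 → [0,1,3,4,5]=5  [0,3,4,5,7]=5  [1,2,5,6,7]=20  [1,3,4,5,7]=20  [1,4,5,6,7]=30  [2,4,5,6,7]=10  [3,4,5,6,7]=10
  size 6 → [0,1,3,4,5,7]=30  [0,3,4,5,6,7]=15  [1,2,4,5,6,7]=60  [1,3,4,5,6,7]=60  [2,3,4,5,6,7]=20
  first=0(h) contributes 140
  first=1(j) contributes 35
  first=2(k) contributes 105
|[w]| = 280

280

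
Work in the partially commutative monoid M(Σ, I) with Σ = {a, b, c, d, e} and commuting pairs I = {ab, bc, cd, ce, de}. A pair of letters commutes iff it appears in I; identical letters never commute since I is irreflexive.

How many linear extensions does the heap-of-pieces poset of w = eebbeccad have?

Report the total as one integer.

21

#0=e has no predecessor
#1=e depends on [0:e]
#2=b depends on [1:e]
#3=b depends on [2:b]
#4=e depends on [3:b]
#5=c has no predecessor
#6=c depends on [5:c]
#7=a depends on [4:e, 6:c]
#8=d depends on [7:a]
sources: [0:e, 5:c]
N(rest) = Σ N(rest − s) over sources s of rest; N(one piece) = 1:
  size 1 → [8]=1
  size 2 → [7,8]=1
  size 3 → [4,7,8]=1  [6,7,8]=1
  size 4 → [3,4,7,8]=1  [4,6,7,8]=2  [5,6,7,8]=1
  size 5 → [2,3,4,7,8]=1  [3,4,6,7,8]=3  [4,5,6,7,8]=3
  size 6 → [1,2,3,4,7,8]=1  [2,3,4,6,7,8]=4  [3,4,5,6,7,8]=6
  size 7 → [0,1,2,3,4,7,8]=1  [1,2,3,4,6,7,8]=5  [2,3,4,5,6,7,8]=10
  first=0(e) contributes 15
  first=5(c) contributes 6
|[w]| = 21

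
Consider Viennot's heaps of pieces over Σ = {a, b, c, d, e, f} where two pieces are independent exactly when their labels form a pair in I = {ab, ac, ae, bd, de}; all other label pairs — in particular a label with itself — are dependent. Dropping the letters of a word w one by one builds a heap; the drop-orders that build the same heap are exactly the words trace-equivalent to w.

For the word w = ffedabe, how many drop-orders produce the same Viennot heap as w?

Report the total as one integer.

10

#0=f has no predecessor
#1=f depends on [0:f]
#2=e depends on [1:f]
#3=d depends on [1:f]
#4=a depends on [3:d]
#5=b depends on [2:e]
#6=e depends on [5:b]
sources: [0:f]
N(rest) = Σ N(rest − s) over sources s of rest; N(one piece) = 1:
  size 1 → [4]=1  [6]=1
  size 2 → [3,4]=1  [4,6]=2  [5,6]=1
  size 3 → [2,5,6]=1  [3,4,6]=3  [4,5,6]=3
  size 4 → [2,4,5,6]=4  [3,4,5,6]=6
  size 5 → [2,3,4,5,6]=10
  first=0(f) contributes 10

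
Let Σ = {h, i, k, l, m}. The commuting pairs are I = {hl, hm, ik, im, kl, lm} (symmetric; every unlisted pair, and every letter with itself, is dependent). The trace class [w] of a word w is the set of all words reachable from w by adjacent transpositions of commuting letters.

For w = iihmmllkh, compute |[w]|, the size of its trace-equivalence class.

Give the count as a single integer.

153

piece 0:i — minimal
piece 1:i rests on {0:i}
piece 2:h rests on {1:i}
piece 3:m — minimal
piece 4:m rests on {3:m}
piece 5:l rests on {1:i}
piece 6:l rests on {5:l}
piece 7:k rests on {2:h, 4:m}
piece 8:h rests on {7:k}
minimal pieces: {0:i, 3:m}
ways to finish when only these pieces remain (= sum over removing one remaining piece with nothing left below it):
  1 left: {6}→1  {8}→1
  2 left: {5,6}→1  {6,8}→2  {7,8}→1
  3 left: {2,7,8}→1  {4,7,8}→1  {5,6,8}→3  {6,7,8}→3
  4 left: {2,4,7,8}→2  {2,6,7,8}→4  {3,4,7,8}→1  {4,6,7,8}→4  {5,6,7,8}→6
  5 left: {2,3,4,7,8}→3  {2,4,6,7,8}→10  {2,5,6,7,8}→10  {3,4,6,7,8}→5  {4,5,6,7,8}→10
  6 left: {1,2,5,6,7,8}→10  {2,3,4,6,7,8}→18  {2,4,5,6,7,8}→30  {3,4,5,6,7,8}→15
  7 left: {0,1,2,5,6,7,8}→10  {1,2,4,5,6,7,8}→40  {2,3,4,5,6,7,8}→63
  placing 0:i first → 103 extensions
  placing 3:m first → 50 extensions
total linear extensions = 153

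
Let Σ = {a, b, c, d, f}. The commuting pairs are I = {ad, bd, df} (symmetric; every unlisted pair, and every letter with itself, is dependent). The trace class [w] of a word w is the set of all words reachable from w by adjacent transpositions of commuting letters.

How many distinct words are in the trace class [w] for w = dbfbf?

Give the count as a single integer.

5

drop 0:d onto floor
drop 1:b onto floor
drop 2:f onto {1:b}
drop 3:b onto {2:f}
drop 4:f onto {3:b}
ground layer = {0:d, 1:b}
drop-orders for the pieces not yet dropped (sum over which currently-grounded one goes next):
  1 to go: {0} 1  {4} 1
  2 to go: {0,4} 2  {3,4} 1
  3 to go: {0,3,4} 3  {2,3,4} 1
  if 0:d drops first: 1 orders
  if 1:b drops first: 4 orders
heap linearizations: 5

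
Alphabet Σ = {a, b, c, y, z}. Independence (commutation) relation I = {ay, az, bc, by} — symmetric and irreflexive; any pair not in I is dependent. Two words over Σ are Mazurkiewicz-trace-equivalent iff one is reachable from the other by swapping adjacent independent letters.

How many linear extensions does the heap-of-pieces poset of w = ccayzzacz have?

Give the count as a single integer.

piece 0:c — minimal
piece 1:c rests on {0:c}
piece 2:a rests on {1:c}
piece 3:y rests on {1:c}
piece 4:z rests on {3:y}
piece 5:z rests on {4:z}
piece 6:a rests on {2:a}
piece 7:c rests on {5:z, 6:a}
piece 8:z rests on {7:c}
minimal pieces: {0:c}
ways to finish when only these pieces remain (= sum over removing one remaining piece with nothing left below it):
  1 left: {8}→1
  2 left: {7,8}→1
  3 left: {5,7,8}→1  {6,7,8}→1
  4 left: {2,6,7,8}→1  {4,5,7,8}→1  {5,6,7,8}→2
  5 left: {2,5,6,7,8}→3  {3,4,5,7,8}→1  {4,5,6,7,8}→3
  6 left: {2,4,5,6,7,8}→6  {3,4,5,6,7,8}→4
  7 left: {2,3,4,5,6,7,8}→10
  placing 0:c first → 10 extensions

10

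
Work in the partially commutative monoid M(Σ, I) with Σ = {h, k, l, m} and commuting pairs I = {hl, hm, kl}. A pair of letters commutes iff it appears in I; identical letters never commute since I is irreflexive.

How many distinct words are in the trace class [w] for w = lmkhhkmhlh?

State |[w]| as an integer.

0(l) covers ∅
1(m) covers 0:l
2(k) covers 1:m
3(h) covers 2:k
4(h) covers 3:h
5(k) covers 4:h
6(m) covers 5:k
7(h) covers 5:k
8(l) covers 6:m
9(h) covers 7:h
floor of heap: 0:l
completions by unplaced set U, small U first (add the entries for U minus each lowest piece of U):
  |U|=1: {8}:1  {9}:1
  |U|=2: {6,8}:1  {7,9}:1  {8,9}:2
  |U|=3: {6,8,9}:3  {7,8,9}:3
  |U|=4: {6,7,8,9}:6
  |U|=5: {5,6,7,8,9}:6
  |U|=6: {4,5,6,7,8,9}:6
  |U|=7: {3,4,5,6,7,8,9}:6
  |U|=8: {2,3,4,5,6,7,8,9}:6
  start at 0(l): 6

6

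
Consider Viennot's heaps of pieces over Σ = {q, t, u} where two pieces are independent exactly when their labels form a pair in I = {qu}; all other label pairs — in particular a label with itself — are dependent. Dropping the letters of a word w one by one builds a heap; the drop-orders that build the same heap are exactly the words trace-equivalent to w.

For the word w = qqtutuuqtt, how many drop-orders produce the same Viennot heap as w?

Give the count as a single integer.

0(q) covers ∅
1(q) covers 0:q
2(t) covers 1:q
3(u) covers 2:t
4(t) covers 3:u
5(u) covers 4:t
6(u) covers 5:u
7(q) covers 4:t
8(t) covers 6:u, 7:q
9(t) covers 8:t
floor of heap: 0:q
completions by unplaced set U, small U first (add the entries for U minus each lowest piece of U):
  |U|=1: {9}:1
  |U|=2: {8,9}:1
  |U|=3: {6,8,9}:1  {7,8,9}:1
  |U|=4: {5,6,8,9}:1  {6,7,8,9}:2
  |U|=5: {5,6,7,8,9}:3
  |U|=6: {4,5,6,7,8,9}:3
  |U|=7: {3,4,5,6,7,8,9}:3
  |U|=8: {2,3,4,5,6,7,8,9}:3
  start at 0(q): 3

3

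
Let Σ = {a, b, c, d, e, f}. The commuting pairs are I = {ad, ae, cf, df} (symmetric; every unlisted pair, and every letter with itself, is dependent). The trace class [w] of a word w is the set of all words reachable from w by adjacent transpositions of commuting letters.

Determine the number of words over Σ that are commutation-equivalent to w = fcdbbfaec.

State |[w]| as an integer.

piece 0:f — minimal
piece 1:c — minimal
piece 2:d rests on {1:c}
piece 3:b rests on {0:f, 2:d}
piece 4:b rests on {3:b}
piece 5:f rests on {4:b}
piece 6:a rests on {5:f}
piece 7:e rests on {5:f}
piece 8:c rests on {6:a, 7:e}
minimal pieces: {0:f, 1:c}
ways to finish when only these pieces remain (= sum over removing one remaining piece with nothing left below it):
  1 left: {8}→1
  2 left: {6,8}→1  {7,8}→1
  3 left: {6,7,8}→2
  4 left: {5,6,7,8}→2
  5 left: {4,5,6,7,8}→2
  6 left: {3,4,5,6,7,8}→2
  7 left: {0,3,4,5,6,7,8}→2  {2,3,4,5,6,7,8}→2
  placing 0:f first → 2 extensions
  placing 1:c first → 4 extensions
total linear extensions = 6

6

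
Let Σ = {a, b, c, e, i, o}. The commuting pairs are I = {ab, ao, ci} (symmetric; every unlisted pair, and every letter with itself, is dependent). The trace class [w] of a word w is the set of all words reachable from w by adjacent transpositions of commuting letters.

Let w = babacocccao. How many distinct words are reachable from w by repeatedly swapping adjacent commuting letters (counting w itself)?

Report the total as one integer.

0(b) covers ∅
1(a) covers ∅
2(b) covers 0:b
3(a) covers 1:a
4(c) covers 2:b, 3:a
5(o) covers 4:c
6(c) covers 5:o
7(c) covers 6:c
8(c) covers 7:c
9(a) covers 8:c
10(o) covers 8:c
floor of heap: 0:b, 1:a
completions by unplaced set U, small U first (add the entries for U minus each lowest piece of U):
  |U|=1: {9}:1  {10}:1
  |U|=2: {9,10}:2
  |U|=3: {8,9,10}:2
  |U|=4: {7,8,9,10}:2
  |U|=5: {6,7,8,9,10}:2
  |U|=6: {5,6,7,8,9,10}:2
  |U|=7: {4,5,6,7,8,9,10}:2
  |U|=8: {2,4,5,6,7,8,9,10}:2  {3,4,5,6,7,8,9,10}:2
  |U|=9: {0,2,4,5,6,7,8,9,10}:2  {1,3,4,5,6,7,8,9,10}:2  {2,3,4,5,6,7,8,9,10}:4
  start at 0(b): 6
  start at 1(a): 6
sum over floor = 12

12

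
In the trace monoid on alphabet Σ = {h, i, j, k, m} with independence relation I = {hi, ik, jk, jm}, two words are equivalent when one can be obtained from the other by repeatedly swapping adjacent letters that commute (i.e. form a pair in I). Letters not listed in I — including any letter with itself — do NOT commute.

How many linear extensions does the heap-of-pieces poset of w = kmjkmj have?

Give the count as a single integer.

drop 0:k onto floor
drop 1:m onto {0:k}
drop 2:j onto floor
drop 3:k onto {1:m}
drop 4:m onto {3:k}
drop 5:j onto {2:j}
ground layer = {0:k, 2:j}
drop-orders for the pieces not yet dropped (sum over which currently-grounded one goes next):
  1 to go: {4} 1  {5} 1
  2 to go: {2,5} 1  {3,4} 1  {4,5} 2
  3 to go: {1,3,4} 1  {2,4,5} 3  {3,4,5} 3
  4 to go: {0,1,3,4} 1  {1,3,4,5} 4  {2,3,4,5} 6
  if 0:k drops first: 10 orders
  if 2:j drops first: 5 orders
heap linearizations: 15

15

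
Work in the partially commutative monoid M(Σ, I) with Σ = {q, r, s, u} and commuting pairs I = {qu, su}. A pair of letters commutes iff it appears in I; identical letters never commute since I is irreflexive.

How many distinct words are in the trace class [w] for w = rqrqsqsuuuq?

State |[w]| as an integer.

56

piece 0:r — minimal
piece 1:q rests on {0:r}
piece 2:r rests on {1:q}
piece 3:q rests on {2:r}
piece 4:s rests on {3:q}
piece 5:q rests on {4:s}
piece 6:s rests on {5:q}
piece 7:u rests on {2:r}
piece 8:u rests on {7:u}
piece 9:u rests on {8:u}
piece 10:q rests on {6:s}
minimal pieces: {0:r}
ways to finish when only these pieces remain (= sum over removing one remaining piece with nothing left below it):
  1 left: {9}→1  {10}→1
  2 left: {6,10}→1  {8,9}→1  {9,10}→2
  3 left: {5,6,10}→1  {6,9,10}→3  {7,8,9}→1  {8,9,10}→3
  4 left: {4,5,6,10}→1  {5,6,9,10}→4  {6,8,9,10}→6  {7,8,9,10}→4
  5 left: {3,4,5,6,10}→1  {4,5,6,9,10}→5  {5,6,8,9,10}→10  {6,7,8,9,10}→10
  6 left: {3,4,5,6,9,10}→6  {4,5,6,8,9,10}→15  {5,6,7,8,9,10}→20
  7 left: {3,4,5,6,8,9,10}→21  {4,5,6,7,8,9,10}→35
  8 left: {3,4,5,6,7,8,9,10}→56
  9 left: {2,3,4,5,6,7,8,9,10}→56
  placing 0:r first → 56 extensions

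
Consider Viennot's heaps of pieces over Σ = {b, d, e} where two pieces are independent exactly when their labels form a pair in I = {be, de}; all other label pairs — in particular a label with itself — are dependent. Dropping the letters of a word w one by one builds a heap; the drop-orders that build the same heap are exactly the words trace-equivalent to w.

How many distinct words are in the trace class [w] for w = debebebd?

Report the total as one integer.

0(d) covers ∅
1(e) covers ∅
2(b) covers 0:d
3(e) covers 1:e
4(b) covers 2:b
5(e) covers 3:e
6(b) covers 4:b
7(d) covers 6:b
floor of heap: 0:d, 1:e
completions by unplaced set U, small U first (add the entries for U minus each lowest piece of U):
  |U|=1: {5}:1  {7}:1
  |U|=2: {3,5}:1  {5,7}:2  {6,7}:1
  |U|=3: {1,3,5}:1  {3,5,7}:3  {4,6,7}:1  {5,6,7}:3
  |U|=4: {1,3,5,7}:4  {2,4,6,7}:1  {3,5,6,7}:6  {4,5,6,7}:4
  |U|=5: {0,2,4,6,7}:1  {1,3,5,6,7}:10  {2,4,5,6,7}:5  {3,4,5,6,7}:10
  |U|=6: {0,2,4,5,6,7}:6  {1,3,4,5,6,7}:20  {2,3,4,5,6,7}:15
  start at 0(d): 35
  start at 1(e): 21
sum over floor = 56

56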